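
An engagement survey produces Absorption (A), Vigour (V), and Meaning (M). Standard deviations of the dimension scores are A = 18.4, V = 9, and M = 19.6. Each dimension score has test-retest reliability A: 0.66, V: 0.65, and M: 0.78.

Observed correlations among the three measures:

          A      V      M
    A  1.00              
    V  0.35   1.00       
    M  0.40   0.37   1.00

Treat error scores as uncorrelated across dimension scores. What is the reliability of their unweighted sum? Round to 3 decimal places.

0.830

Var(A+V+M) = 18.4² + 9² + 19.6² + 2·[18.4·9·0.35 + 18.4·19.6·0.40 + 9·19.6·0.37] = 803.72 + 534.968 = 1338.69.
Because errors are independent across components, Cov(Tᵢ,Tⱼ) = Cov(Xᵢ,Xⱼ); the off-diagonal part of the true-score variance is the same as above.
True-score variance = [18.4²·0.66 + 9²·0.65 + 19.6²·0.78] + 534.968 = 575.744 + 534.968 = 1110.71.
Reliability = 1110.71 / 1338.69 = 0.830.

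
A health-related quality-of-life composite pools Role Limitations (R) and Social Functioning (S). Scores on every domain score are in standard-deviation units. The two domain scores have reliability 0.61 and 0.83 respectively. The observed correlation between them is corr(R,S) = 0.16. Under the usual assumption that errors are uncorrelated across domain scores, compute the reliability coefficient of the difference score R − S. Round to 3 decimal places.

Var(R−S) = 1 + 1 − 2·0.16 = 2 − 0.32 = 1.68.
Under uncorrelated errors the observed covariances equal the true-score covariances, so only the own-variance terms attenuate.
True-score variance = [0.61 + 0.83] − 0.32 = 1.44 − 0.32 = 1.12.
Reliability = 1.12 / 1.68 = 0.667.

0.667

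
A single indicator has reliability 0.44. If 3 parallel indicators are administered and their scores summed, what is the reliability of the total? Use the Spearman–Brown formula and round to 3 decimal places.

0.702

ρ_k = kρ / (1 + (k−1)ρ) = 3·0.44 / (1 + 2·0.44) = 1.320 / 1.880 = 0.702.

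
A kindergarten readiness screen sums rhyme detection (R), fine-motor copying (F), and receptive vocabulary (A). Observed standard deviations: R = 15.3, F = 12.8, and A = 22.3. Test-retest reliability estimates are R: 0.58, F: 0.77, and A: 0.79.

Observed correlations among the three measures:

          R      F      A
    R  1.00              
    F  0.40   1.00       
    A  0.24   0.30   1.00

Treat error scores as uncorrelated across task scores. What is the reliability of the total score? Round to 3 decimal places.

Var(R+F+A) = 15.3² + 12.8² + 22.3² + 2·[15.3·12.8·0.40 + 15.3·22.3·0.24 + 12.8·22.3·0.30] = 895.22 + 491.707 = 1386.93.
With uncorrelated errors the cross-covariances are all true-score covariance, so they carry over unchanged; only the diagonal terms shrink to ρᵢσᵢ².
True-score variance = [15.3²·0.58 + 12.8²·0.77 + 22.3²·0.79] + 491.707 = 654.788 + 491.707 = 1146.5.
Reliability = 1146.5 / 1386.93 = 0.827.

0.827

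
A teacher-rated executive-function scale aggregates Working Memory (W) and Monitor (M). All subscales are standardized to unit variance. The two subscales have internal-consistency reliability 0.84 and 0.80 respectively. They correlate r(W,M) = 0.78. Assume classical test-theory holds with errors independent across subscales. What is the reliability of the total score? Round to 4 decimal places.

Var(W+M) = 2 + 2·[0.78] = 2 + 1.56 = 3.56.
Because errors are independent across components, Cov(Tᵢ,Tⱼ) = Cov(Xᵢ,Xⱼ); the off-diagonal part of the true-score variance is the same as above.
True-score variance = [0.84 + 0.80] + 1.56 = 1.64 + 1.56 = 3.2.
Reliability = 3.2 / 3.56 = 0.8989.

0.8989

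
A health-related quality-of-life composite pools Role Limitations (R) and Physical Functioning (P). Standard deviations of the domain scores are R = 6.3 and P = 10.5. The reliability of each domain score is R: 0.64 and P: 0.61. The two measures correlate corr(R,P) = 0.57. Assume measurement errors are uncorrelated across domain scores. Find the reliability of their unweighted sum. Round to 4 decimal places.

Var(R+P) = 6.3² + 10.5² + 2·[6.3·10.5·0.57] = 149.94 + 75.411 = 225.351.
Under uncorrelated errors the observed covariances equal the true-score covariances, so only the own-variance terms attenuate.
True-score variance = [6.3²·0.64 + 10.5²·0.61] + 75.411 = 92.6541 + 75.411 = 168.065.
Reliability = 168.065 / 225.351 = 0.7458.

0.7458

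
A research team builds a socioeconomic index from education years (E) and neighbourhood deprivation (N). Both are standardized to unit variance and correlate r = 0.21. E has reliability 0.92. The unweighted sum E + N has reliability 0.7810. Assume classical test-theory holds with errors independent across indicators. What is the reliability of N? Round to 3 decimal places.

0.550

Var(E+N) = 2 + 2·0.21 = 2.420.
True-score variance = ρ_E + ρ_N + 2·0.21, so 0.7810 = (0.92 + ρ_N + 0.42) / 2.420.
ρ_N = 0.7810·2.420 − 0.92 − 0.42 = 0.550.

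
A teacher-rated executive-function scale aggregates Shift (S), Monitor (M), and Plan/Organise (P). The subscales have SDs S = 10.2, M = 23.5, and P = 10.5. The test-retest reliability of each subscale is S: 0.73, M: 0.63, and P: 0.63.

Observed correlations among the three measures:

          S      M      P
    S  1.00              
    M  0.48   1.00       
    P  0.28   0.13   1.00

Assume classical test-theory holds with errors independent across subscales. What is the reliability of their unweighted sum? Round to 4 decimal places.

0.7562

Var(S+M+P) = 10.2² + 23.5² + 10.5² + 2·[10.2·23.5·0.48 + 10.2·10.5·0.28 + 23.5·10.5·0.13] = 766.54 + 354.243 = 1120.78.
With uncorrelated errors the cross-covariances are all true-score covariance, so they carry over unchanged; only the diagonal terms shrink to ρᵢσᵢ².
True-score variance = [10.2²·0.73 + 23.5²·0.63 + 10.5²·0.63] + 354.243 = 493.324 + 354.243 = 847.567.
Reliability = 847.567 / 1120.78 = 0.7562.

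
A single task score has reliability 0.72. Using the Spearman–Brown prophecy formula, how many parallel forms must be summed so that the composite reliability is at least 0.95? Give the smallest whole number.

8

k ≥ ρ*(1−ρ₁)/(ρ₁(1−ρ*)) = 0.95·0.28 / (0.72·0.05) = 7.389.
Smallest integer k = 8.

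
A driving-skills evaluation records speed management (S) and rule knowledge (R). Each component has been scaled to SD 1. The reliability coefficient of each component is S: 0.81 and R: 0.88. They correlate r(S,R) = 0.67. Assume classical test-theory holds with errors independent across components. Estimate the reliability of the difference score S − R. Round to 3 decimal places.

Var(S−R) = 1 + 1 − 2·0.67 = 2 − 1.34 = 0.66.
With uncorrelated errors the cross-covariances are all true-score covariance, so they carry over unchanged; only the diagonal terms shrink to ρᵢσᵢ².
True-score variance = [0.81 + 0.88] − 1.34 = 1.69 − 1.34 = 0.35.
Reliability = 0.35 / 0.66 = 0.530.

0.530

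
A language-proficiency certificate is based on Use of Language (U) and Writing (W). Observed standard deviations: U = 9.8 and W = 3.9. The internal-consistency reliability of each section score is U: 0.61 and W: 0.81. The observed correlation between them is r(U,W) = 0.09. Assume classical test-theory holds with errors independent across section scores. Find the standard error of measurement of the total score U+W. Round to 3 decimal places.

6.352

Var(total) = 111.25 + 6.8796 = 118.13.
True-score variance = 70.9045 + 6.8796 = 77.7841, so reliability = 0.6585.
Error variance = 118.13 − 77.7841 = 40.3455; SEM = √40.3455 = 6.352.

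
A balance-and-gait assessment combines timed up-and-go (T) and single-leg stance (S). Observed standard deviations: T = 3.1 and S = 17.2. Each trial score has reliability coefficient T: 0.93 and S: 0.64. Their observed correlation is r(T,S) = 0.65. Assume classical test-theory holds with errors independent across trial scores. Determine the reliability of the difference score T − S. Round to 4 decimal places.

Var(T−S) = 3.1² + 17.2² − 2·3.1·17.2·0.65 = 305.45 − 69.316 = 236.134.
Under uncorrelated errors the observed covariances equal the true-score covariances, so only the own-variance terms attenuate.
True-score variance = [3.1²·0.93 + 17.2²·0.64] − 69.316 = 198.275 − 69.316 = 128.959.
Reliability = 128.959 / 236.134 = 0.5461.

0.5461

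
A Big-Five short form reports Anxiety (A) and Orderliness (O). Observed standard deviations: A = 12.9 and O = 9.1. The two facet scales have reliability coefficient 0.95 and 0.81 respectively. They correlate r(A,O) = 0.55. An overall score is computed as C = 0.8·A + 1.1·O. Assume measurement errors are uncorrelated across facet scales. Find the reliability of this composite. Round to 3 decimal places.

0.924

Var(C) = 0.8²·12.9² + 1.1²·9.1² + 2·[0.88·12.9·9.1·0.55] = 206.703 + 113.634 = 320.336.
With uncorrelated errors the cross-covariances are all true-score covariance, so they carry over unchanged; only the diagonal terms shrink to ρᵢσᵢ².
True-score variance = [0.8²·12.9²·0.95 + 1.1²·9.1²·0.81] + 113.634 = 182.339 + 113.634 = 295.973.
Reliability = 295.973 / 320.336 = 0.924.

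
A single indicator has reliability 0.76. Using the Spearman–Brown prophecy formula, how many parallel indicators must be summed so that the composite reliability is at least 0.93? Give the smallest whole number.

5

k ≥ ρ*(1−ρ₁)/(ρ₁(1−ρ*)) = 0.93·0.24 / (0.76·0.07) = 4.195.
Smallest integer k = 5.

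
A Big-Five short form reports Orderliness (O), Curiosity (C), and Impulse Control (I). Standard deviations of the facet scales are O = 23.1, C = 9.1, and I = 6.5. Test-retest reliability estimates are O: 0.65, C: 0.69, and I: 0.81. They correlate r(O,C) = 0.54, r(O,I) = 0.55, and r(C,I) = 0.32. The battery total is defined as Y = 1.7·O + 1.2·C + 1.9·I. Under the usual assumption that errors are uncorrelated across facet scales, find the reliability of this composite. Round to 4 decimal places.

Var(Y) = 1.7²·23.1² + 1.2²·9.1² + 1.9²·6.5² + 2·[2.04·23.1·9.1·0.54 + 3.23·23.1·6.5·0.55 + 2.28·9.1·6.5·0.32] = 1813.9 + 1082.93 = 2896.83.
With uncorrelated errors the cross-covariances are all true-score covariance, so they carry over unchanged; only the diagonal terms shrink to ρᵢσᵢ².
True-score variance = [1.7²·23.1²·0.65 + 1.2²·9.1²·0.69 + 1.9²·6.5²·0.81] + 1082.93 = 1208.21 + 1082.93 = 2291.14.
Reliability = 2291.14 / 2896.83 = 0.7909.

0.7909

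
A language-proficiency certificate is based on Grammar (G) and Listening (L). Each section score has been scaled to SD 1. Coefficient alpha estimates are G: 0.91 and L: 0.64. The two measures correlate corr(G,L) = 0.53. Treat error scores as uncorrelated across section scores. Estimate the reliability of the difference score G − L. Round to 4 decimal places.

Var(G−L) = 1 + 1 − 2·0.53 = 2 − 1.06 = 0.94.
Under uncorrelated errors the observed covariances equal the true-score covariances, so only the own-variance terms attenuate.
True-score variance = [0.91 + 0.64] − 1.06 = 1.55 − 1.06 = 0.49.
Reliability = 0.49 / 0.94 = 0.5213.

0.5213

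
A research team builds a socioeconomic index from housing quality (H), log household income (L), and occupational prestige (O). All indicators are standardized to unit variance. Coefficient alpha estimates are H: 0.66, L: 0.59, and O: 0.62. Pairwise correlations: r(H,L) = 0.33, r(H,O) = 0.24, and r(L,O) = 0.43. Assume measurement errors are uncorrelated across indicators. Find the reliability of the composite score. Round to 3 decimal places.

Var(H+L+O) = 3 + 2·[0.33 + 0.24 + 0.43] = 3 + 2 = 5.
With uncorrelated errors the cross-covariances are all true-score covariance, so they carry over unchanged; only the diagonal terms shrink to ρᵢσᵢ².
True-score variance = [0.66 + 0.59 + 0.62] + 2 = 1.87 + 2 = 3.87.
Reliability = 3.87 / 5 = 0.774.

0.774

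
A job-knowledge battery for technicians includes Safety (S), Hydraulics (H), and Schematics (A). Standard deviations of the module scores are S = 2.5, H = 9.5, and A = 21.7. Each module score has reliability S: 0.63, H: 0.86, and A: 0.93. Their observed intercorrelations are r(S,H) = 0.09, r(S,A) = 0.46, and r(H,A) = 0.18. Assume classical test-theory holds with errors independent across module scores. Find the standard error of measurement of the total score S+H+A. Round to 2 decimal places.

6.92

Var(total) = 567.39 + 128.399 = 695.789.
True-score variance = 519.48 + 128.399 = 647.879, so reliability = 0.9311.
Error variance = 695.789 − 647.879 = 47.9098; SEM = √47.9098 = 6.92.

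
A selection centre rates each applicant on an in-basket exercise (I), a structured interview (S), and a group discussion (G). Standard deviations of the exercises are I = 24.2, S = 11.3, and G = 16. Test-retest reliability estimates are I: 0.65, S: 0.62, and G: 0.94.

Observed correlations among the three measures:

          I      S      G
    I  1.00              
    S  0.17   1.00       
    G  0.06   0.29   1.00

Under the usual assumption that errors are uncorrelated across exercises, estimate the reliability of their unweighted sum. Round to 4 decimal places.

Var(I+S+G) = 24.2² + 11.3² + 16² + 2·[24.2·11.3·0.17 + 24.2·16·0.06 + 11.3·16·0.29] = 969.33 + 244.304 = 1213.63.
Under uncorrelated errors the observed covariances equal the true-score covariances, so only the own-variance terms attenuate.
True-score variance = [24.2²·0.65 + 11.3²·0.62 + 16²·0.94] + 244.304 = 700.474 + 244.304 = 944.778.
Reliability = 944.778 / 1213.63 = 0.7785.

0.7785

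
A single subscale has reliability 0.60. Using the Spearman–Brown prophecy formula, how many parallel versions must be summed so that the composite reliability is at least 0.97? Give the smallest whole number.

22

k ≥ ρ*(1−ρ₁)/(ρ₁(1−ρ*)) = 0.97·0.40 / (0.60·0.03) = 21.556.
Smallest integer k = 22.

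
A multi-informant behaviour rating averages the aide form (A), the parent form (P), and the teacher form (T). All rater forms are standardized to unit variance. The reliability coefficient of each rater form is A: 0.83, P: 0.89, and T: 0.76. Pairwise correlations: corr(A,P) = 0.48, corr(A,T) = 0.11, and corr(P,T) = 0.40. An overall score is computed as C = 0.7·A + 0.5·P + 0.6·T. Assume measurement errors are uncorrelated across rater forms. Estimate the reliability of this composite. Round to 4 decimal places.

0.8885

Var(C) = 0.7² + 0.5² + 0.6² + 2·[0.35·0.48 + 0.42·0.11 + 0.3·0.40] = 1.1 + 0.6684 = 1.7684.
Under uncorrelated errors the observed covariances equal the true-score covariances, so only the own-variance terms attenuate.
True-score variance = [0.7²·0.83 + 0.5²·0.89 + 0.6²·0.76] + 0.6684 = 0.9028 + 0.6684 = 1.5712.
Reliability = 1.5712 / 1.7684 = 0.8885.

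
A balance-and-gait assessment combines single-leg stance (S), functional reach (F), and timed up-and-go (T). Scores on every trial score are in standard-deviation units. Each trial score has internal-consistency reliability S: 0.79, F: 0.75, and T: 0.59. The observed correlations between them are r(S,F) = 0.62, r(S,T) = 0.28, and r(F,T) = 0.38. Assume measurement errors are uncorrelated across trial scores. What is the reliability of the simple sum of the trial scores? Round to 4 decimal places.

Var(S+F+T) = 3 + 2·[0.62 + 0.28 + 0.38] = 3 + 2.56 = 5.56.
Because errors are independent across components, Cov(Tᵢ,Tⱼ) = Cov(Xᵢ,Xⱼ); the off-diagonal part of the true-score variance is the same as above.
True-score variance = [0.79 + 0.75 + 0.59] + 2.56 = 2.13 + 2.56 = 4.69.
Reliability = 4.69 / 5.56 = 0.8435.

0.8435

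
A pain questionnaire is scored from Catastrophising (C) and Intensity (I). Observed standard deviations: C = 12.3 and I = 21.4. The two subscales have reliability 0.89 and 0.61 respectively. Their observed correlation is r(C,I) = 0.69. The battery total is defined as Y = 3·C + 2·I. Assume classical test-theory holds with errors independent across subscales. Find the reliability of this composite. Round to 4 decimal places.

0.8392

Var(Y) = 3²·12.3² + 2²·21.4² + 2·[6·12.3·21.4·0.69] = 3193.45 + 2179.46 = 5372.91.
With uncorrelated errors the cross-covariances are all true-score covariance, so they carry over unchanged; only the diagonal terms shrink to ρᵢσᵢ².
True-score variance = [3²·12.3²·0.89 + 2²·21.4²·0.61] + 2179.46 = 2329.26 + 2179.46 = 4508.72.
Reliability = 4508.72 / 5372.91 = 0.8392.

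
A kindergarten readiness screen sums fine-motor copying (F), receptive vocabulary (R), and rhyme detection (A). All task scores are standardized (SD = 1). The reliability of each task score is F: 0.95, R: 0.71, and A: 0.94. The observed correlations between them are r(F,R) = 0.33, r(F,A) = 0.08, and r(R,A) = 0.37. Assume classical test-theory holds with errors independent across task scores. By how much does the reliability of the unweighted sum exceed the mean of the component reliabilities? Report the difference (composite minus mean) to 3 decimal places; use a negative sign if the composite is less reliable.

Var(sum) = 3 + 1.56 = 4.56; true-score variance = 2.6 + 1.56 = 4.16; composite reliability = 0.9123.
Mean component reliability = 0.8667.
Difference = 0.9123 − 0.8667 = 0.046.

0.046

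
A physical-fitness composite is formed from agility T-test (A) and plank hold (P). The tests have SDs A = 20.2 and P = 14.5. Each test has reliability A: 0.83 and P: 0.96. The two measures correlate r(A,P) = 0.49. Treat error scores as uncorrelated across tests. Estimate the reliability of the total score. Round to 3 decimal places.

0.914

Var(A+P) = 20.2² + 14.5² + 2·[20.2·14.5·0.49] = 618.29 + 287.042 = 905.332.
With uncorrelated errors the cross-covariances are all true-score covariance, so they carry over unchanged; only the diagonal terms shrink to ρᵢσᵢ².
True-score variance = [20.2²·0.83 + 14.5²·0.96] + 287.042 = 540.513 + 287.042 = 827.555.
Reliability = 827.555 / 905.332 = 0.914.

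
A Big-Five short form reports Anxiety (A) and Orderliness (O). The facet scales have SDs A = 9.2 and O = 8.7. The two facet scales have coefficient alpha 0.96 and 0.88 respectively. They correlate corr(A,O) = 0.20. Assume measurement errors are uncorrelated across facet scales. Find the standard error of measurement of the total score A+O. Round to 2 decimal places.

3.53

Var(total) = 160.33 + 32.016 = 192.346.
True-score variance = 147.862 + 32.016 = 179.878, so reliability = 0.9352.
Error variance = 192.346 − 179.878 = 12.4684; SEM = √12.4684 = 3.53.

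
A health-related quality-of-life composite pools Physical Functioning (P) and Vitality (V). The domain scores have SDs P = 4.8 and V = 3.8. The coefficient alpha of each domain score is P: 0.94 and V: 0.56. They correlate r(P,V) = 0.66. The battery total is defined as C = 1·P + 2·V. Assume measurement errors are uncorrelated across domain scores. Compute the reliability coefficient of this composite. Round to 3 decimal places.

0.792

Var(C) = 4.8² + 2²·3.8² + 2·[2·4.8·3.8·0.66] = 80.8 + 48.1536 = 128.954.
With uncorrelated errors the cross-covariances are all true-score covariance, so they carry over unchanged; only the diagonal terms shrink to ρᵢσᵢ².
True-score variance = [4.8²·0.94 + 2²·3.8²·0.56] + 48.1536 = 54.0032 + 48.1536 = 102.157.
Reliability = 102.157 / 128.954 = 0.792.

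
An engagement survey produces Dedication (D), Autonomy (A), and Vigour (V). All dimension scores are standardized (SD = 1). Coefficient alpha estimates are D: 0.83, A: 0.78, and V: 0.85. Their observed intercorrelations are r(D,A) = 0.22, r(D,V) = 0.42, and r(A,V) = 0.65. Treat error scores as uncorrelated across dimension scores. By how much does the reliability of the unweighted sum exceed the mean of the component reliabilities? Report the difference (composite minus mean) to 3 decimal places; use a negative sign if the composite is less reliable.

Var(sum) = 3 + 2.58 = 5.58; true-score variance = 2.46 + 2.58 = 5.04; composite reliability = 0.9032.
Mean component reliability = 0.8200.
Difference = 0.9032 − 0.8200 = 0.083.

0.083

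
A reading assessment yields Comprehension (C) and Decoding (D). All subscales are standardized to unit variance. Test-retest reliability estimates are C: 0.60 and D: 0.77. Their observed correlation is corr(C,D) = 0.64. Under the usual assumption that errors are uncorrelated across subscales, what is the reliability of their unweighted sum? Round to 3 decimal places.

0.808

Var(C+D) = 2 + 2·[0.64] = 2 + 1.28 = 3.28.
Under uncorrelated errors the observed covariances equal the true-score covariances, so only the own-variance terms attenuate.
True-score variance = [0.60 + 0.77] + 1.28 = 1.37 + 1.28 = 2.65.
Reliability = 2.65 / 3.28 = 0.808.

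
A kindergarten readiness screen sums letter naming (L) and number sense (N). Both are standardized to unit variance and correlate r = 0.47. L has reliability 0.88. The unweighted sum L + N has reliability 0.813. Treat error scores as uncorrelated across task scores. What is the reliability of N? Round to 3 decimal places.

0.570

Var(L+N) = 2 + 2·0.47 = 2.940.
True-score variance = ρ_L + ρ_N + 2·0.47, so 0.813 = (0.88 + ρ_N + 0.94) / 2.940.
ρ_N = 0.813·2.940 − 0.88 − 0.94 = 0.570.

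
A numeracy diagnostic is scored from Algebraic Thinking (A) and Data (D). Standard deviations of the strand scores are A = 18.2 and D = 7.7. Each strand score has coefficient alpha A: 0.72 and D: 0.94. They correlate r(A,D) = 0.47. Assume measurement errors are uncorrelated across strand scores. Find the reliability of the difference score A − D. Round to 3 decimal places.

0.628

Var(A−D) = 18.2² + 7.7² − 2·18.2·7.7·0.47 = 390.53 − 131.732 = 258.798.
Because errors are independent across components, Cov(Tᵢ,Tⱼ) = Cov(Xᵢ,Xⱼ); the off-diagonal part of the true-score variance is the same as above.
True-score variance = [18.2²·0.72 + 7.7²·0.94] − 131.732 = 294.225 − 131.732 = 162.494.
Reliability = 162.494 / 258.798 = 0.628.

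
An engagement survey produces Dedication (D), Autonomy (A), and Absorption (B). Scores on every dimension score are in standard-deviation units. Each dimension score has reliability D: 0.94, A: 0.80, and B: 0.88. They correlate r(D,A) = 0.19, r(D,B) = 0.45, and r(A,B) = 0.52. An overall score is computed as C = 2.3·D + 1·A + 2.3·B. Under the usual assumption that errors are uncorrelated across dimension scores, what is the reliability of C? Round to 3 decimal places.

Var(C) = 2.3² + 1 + 2.3² + 2·[2.3·0.19 + 5.29·0.45 + 2.3·0.52] = 11.58 + 8.027 = 19.607.
Because errors are independent across components, Cov(Tᵢ,Tⱼ) = Cov(Xᵢ,Xⱼ); the off-diagonal part of the true-score variance is the same as above.
True-score variance = [2.3²·0.94 + 0.80 + 2.3²·0.88] + 8.027 = 10.4278 + 8.027 = 18.4548.
Reliability = 18.4548 / 19.607 = 0.941.

0.941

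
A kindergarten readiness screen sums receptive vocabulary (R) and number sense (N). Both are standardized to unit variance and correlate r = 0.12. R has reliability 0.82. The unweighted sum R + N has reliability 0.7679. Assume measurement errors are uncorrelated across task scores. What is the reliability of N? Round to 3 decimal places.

0.660

Var(R+N) = 2 + 2·0.12 = 2.240.
True-score variance = ρ_R + ρ_N + 2·0.12, so 0.7679 = (0.82 + ρ_N + 0.24) / 2.240.
ρ_N = 0.7679·2.240 − 0.82 − 0.24 = 0.660.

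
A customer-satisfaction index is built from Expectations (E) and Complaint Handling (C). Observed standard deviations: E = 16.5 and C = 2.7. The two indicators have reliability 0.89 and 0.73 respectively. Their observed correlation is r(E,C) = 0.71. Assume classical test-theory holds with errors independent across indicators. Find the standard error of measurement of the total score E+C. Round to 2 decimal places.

Var(total) = 279.54 + 63.261 = 342.801.
True-score variance = 247.624 + 63.261 = 310.885, so reliability = 0.9069.
Error variance = 342.801 − 310.885 = 31.9158; SEM = √31.9158 = 5.65.

5.65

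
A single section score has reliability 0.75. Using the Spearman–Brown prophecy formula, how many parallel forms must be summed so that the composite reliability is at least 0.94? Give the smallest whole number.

k ≥ ρ*(1−ρ₁)/(ρ₁(1−ρ*)) = 0.94·0.25 / (0.75·0.06) = 5.222.
Smallest integer k = 6.

6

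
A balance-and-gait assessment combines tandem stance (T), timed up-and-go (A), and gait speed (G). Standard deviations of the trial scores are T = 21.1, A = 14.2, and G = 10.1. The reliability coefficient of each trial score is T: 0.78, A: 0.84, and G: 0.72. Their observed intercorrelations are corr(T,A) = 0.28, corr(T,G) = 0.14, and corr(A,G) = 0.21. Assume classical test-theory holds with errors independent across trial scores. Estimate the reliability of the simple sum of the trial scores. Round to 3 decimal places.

Var(T+A+G) = 21.1² + 14.2² + 10.1² + 2·[21.1·14.2·0.28 + 21.1·10.1·0.14 + 14.2·10.1·0.21] = 748.86 + 287.694 = 1036.55.
Under uncorrelated errors the observed covariances equal the true-score covariances, so only the own-variance terms attenuate.
True-score variance = [21.1²·0.78 + 14.2²·0.84 + 10.1²·0.72] + 287.694 = 590.089 + 287.694 = 877.783.
Reliability = 877.783 / 1036.55 = 0.847.

0.847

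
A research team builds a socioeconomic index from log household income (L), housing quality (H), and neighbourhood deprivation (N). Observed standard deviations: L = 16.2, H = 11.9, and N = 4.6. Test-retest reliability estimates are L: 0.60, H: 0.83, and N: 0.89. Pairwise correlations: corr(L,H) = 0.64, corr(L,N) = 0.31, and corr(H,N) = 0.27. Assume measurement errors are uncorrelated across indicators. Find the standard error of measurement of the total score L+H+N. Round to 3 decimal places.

11.462

Var(total) = 425.21 + 322.52 = 747.73.
True-score variance = 293.833 + 322.52 = 616.353, so reliability = 0.8243.
Error variance = 747.73 − 616.353 = 131.377; SEM = √131.377 = 11.462.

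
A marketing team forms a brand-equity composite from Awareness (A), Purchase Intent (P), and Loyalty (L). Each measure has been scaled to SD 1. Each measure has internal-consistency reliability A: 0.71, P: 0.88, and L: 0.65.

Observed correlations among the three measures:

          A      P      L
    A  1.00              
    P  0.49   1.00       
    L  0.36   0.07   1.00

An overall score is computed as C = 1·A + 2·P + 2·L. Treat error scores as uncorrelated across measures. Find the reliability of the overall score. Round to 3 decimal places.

Var(C) = 1 + 2² + 2² + 2·[2·0.49 + 2·0.36 + 4·0.07] = 9 + 3.96 = 12.96.
Because errors are independent across components, Cov(Tᵢ,Tⱼ) = Cov(Xᵢ,Xⱼ); the off-diagonal part of the true-score variance is the same as above.
True-score variance = [0.71 + 2²·0.88 + 2²·0.65] + 3.96 = 6.83 + 3.96 = 10.79.
Reliability = 10.79 / 12.96 = 0.833.

0.833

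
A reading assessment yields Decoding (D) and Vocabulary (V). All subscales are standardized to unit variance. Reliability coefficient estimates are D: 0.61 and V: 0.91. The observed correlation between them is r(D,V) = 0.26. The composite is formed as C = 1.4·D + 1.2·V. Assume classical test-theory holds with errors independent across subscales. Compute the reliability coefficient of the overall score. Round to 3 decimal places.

0.791

Var(C) = 1.4² + 1.2² + 2·[1.68·0.26] = 3.4 + 0.8736 = 4.2736.
Under uncorrelated errors the observed covariances equal the true-score covariances, so only the own-variance terms attenuate.
True-score variance = [1.4²·0.61 + 1.2²·0.91] + 0.8736 = 2.506 + 0.8736 = 3.3796.
Reliability = 3.3796 / 4.2736 = 0.791.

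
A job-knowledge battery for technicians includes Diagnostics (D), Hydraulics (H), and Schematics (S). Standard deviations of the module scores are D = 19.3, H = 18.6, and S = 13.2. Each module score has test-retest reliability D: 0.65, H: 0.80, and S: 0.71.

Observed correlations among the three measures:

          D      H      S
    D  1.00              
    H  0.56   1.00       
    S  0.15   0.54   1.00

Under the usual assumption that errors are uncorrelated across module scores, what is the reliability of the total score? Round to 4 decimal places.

Var(D+H+S) = 19.3² + 18.6² + 13.2² + 2·[19.3·18.6·0.56 + 19.3·13.2·0.15 + 18.6·13.2·0.54] = 892.69 + 743.647 = 1636.34.
Under uncorrelated errors the observed covariances equal the true-score covariances, so only the own-variance terms attenuate.
True-score variance = [19.3²·0.65 + 18.6²·0.80 + 13.2²·0.71] + 743.647 = 642.597 + 743.647 = 1386.24.
Reliability = 1386.24 / 1636.34 = 0.8472.

0.8472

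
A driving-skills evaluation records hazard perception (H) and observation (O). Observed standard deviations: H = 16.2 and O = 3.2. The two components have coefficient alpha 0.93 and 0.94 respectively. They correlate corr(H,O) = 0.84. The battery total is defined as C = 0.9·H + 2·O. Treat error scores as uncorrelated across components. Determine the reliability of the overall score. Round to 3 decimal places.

0.958

Var(C) = 0.9²·16.2² + 2²·3.2² + 2·[1.8·16.2·3.2·0.84] = 253.536 + 156.764 = 410.301.
With uncorrelated errors the cross-covariances are all true-score covariance, so they carry over unchanged; only the diagonal terms shrink to ρᵢσᵢ².
True-score variance = [0.9²·16.2²·0.93 + 2²·3.2²·0.94] + 156.764 = 236.198 + 156.764 = 392.963.
Reliability = 392.963 / 410.301 = 0.958.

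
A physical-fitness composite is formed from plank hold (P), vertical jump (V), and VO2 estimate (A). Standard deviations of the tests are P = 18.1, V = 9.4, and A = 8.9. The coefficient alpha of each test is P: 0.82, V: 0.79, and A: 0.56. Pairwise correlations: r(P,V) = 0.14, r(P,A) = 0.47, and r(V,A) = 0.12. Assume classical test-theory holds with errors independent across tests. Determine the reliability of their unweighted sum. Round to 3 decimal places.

0.843

Var(P+V+A) = 18.1² + 9.4² + 8.9² + 2·[18.1·9.4·0.14 + 18.1·8.9·0.47 + 9.4·8.9·0.12] = 495.18 + 219.142 = 714.322.
Under uncorrelated errors the observed covariances equal the true-score covariances, so only the own-variance terms attenuate.
True-score variance = [18.1²·0.82 + 9.4²·0.79 + 8.9²·0.56] + 219.142 = 382.802 + 219.142 = 601.944.
Reliability = 601.944 / 714.322 = 0.843.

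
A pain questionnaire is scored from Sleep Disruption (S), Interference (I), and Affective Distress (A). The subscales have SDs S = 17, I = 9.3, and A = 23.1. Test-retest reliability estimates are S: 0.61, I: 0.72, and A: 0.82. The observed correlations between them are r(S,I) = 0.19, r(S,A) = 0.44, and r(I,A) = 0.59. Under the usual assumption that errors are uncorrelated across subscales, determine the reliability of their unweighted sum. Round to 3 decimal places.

0.851

Var(S+I+A) = 17² + 9.3² + 23.1² + 2·[17·9.3·0.19 + 17·23.1·0.44 + 9.3·23.1·0.59] = 909.1 + 659.153 = 1568.25.
Under uncorrelated errors the observed covariances equal the true-score covariances, so only the own-variance terms attenuate.
True-score variance = [17²·0.61 + 9.3²·0.72 + 23.1²·0.82] + 659.153 = 676.123 + 659.153 = 1335.28.
Reliability = 1335.28 / 1568.25 = 0.851.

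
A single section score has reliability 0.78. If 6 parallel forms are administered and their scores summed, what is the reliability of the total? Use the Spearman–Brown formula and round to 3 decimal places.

0.955

ρ_k = kρ / (1 + (k−1)ρ) = 6·0.78 / (1 + 5·0.78) = 4.680 / 4.900 = 0.955.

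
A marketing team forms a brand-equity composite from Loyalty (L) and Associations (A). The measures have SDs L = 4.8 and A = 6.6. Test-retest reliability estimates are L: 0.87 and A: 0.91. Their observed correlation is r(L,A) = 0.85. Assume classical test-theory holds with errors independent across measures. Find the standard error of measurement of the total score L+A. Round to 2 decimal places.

2.63

Var(total) = 66.6 + 53.856 = 120.456.
True-score variance = 59.6844 + 53.856 = 113.54, so reliability = 0.9426.
Error variance = 120.456 − 113.54 = 6.9156; SEM = √6.9156 = 2.63.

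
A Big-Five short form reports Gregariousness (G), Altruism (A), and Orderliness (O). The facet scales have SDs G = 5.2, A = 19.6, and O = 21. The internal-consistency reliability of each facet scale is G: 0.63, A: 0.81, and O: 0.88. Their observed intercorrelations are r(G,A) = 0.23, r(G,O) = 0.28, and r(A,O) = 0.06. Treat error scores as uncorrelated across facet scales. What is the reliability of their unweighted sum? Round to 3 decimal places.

Var(G+A+O) = 5.2² + 19.6² + 21² + 2·[5.2·19.6·0.23 + 5.2·21·0.28 + 19.6·21·0.06] = 852.2 + 157.427 = 1009.63.
Under uncorrelated errors the observed covariances equal the true-score covariances, so only the own-variance terms attenuate.
True-score variance = [5.2²·0.63 + 19.6²·0.81 + 21²·0.88] + 157.427 = 716.285 + 157.427 = 873.712.
Reliability = 873.712 / 1009.63 = 0.865.

0.865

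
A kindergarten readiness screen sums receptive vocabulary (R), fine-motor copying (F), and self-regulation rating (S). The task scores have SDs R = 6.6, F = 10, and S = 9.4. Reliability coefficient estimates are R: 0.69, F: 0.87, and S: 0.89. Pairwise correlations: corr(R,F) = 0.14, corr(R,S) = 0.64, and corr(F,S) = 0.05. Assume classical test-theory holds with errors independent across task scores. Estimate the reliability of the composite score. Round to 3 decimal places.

0.893

Var(R+F+S) = 6.6² + 10² + 9.4² + 2·[6.6·10·0.14 + 6.6·9.4·0.64 + 10·9.4·0.05] = 231.92 + 107.291 = 339.211.
Because errors are independent across components, Cov(Tᵢ,Tⱼ) = Cov(Xᵢ,Xⱼ); the off-diagonal part of the true-score variance is the same as above.
True-score variance = [6.6²·0.69 + 10²·0.87 + 9.4²·0.89] + 107.291 = 195.697 + 107.291 = 302.988.
Reliability = 302.988 / 339.211 = 0.893.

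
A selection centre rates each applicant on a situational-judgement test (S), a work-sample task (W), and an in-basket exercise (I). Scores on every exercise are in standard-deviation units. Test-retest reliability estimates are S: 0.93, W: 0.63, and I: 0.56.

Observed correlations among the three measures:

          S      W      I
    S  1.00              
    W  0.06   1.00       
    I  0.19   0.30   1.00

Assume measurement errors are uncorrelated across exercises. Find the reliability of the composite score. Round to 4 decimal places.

0.7854

Var(S+W+I) = 3 + 2·[0.06 + 0.19 + 0.30] = 3 + 1.1 = 4.1.
Because errors are independent across components, Cov(Tᵢ,Tⱼ) = Cov(Xᵢ,Xⱼ); the off-diagonal part of the true-score variance is the same as above.
True-score variance = [0.93 + 0.63 + 0.56] + 1.1 = 2.12 + 1.1 = 3.22.
Reliability = 3.22 / 4.1 = 0.7854.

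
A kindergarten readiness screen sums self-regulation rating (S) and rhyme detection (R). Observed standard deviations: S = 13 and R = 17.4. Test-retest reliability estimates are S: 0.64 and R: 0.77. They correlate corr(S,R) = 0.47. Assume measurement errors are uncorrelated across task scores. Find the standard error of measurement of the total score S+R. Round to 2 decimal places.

Var(total) = 471.76 + 212.628 = 684.388.
True-score variance = 341.285 + 212.628 = 553.913, so reliability = 0.8094.
Error variance = 684.388 − 553.913 = 130.475; SEM = √130.475 = 11.42.

11.42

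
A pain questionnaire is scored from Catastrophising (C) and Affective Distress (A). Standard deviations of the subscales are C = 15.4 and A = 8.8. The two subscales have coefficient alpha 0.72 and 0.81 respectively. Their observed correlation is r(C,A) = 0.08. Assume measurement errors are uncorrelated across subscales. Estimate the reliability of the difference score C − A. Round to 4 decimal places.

0.7231

Var(C−A) = 15.4² + 8.8² − 2·15.4·8.8·0.08 = 314.6 − 21.6832 = 292.917.
Under uncorrelated errors the observed covariances equal the true-score covariances, so only the own-variance terms attenuate.
True-score variance = [15.4²·0.72 + 8.8²·0.81] − 21.6832 = 233.482 − 21.6832 = 211.798.
Reliability = 211.798 / 292.917 = 0.7231.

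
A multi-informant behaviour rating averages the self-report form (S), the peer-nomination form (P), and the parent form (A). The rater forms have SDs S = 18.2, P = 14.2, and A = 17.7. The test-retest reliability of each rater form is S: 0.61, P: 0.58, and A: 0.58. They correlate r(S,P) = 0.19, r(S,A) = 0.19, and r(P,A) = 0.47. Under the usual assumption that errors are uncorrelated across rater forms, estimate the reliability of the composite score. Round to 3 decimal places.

Var(S+P+A) = 18.2² + 14.2² + 17.7² + 2·[18.2·14.2·0.19 + 18.2·17.7·0.19 + 14.2·17.7·0.47] = 846.17 + 456.88 = 1303.05.
With uncorrelated errors the cross-covariances are all true-score covariance, so they carry over unchanged; only the diagonal terms shrink to ρᵢσᵢ².
True-score variance = [18.2²·0.61 + 14.2²·0.58 + 17.7²·0.58] + 456.88 = 500.716 + 456.88 = 957.596.
Reliability = 957.596 / 1303.05 = 0.735.

0.735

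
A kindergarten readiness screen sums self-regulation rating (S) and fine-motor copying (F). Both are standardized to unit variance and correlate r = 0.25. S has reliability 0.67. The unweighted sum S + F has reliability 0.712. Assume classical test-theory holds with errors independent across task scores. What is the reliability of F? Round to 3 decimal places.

Var(S+F) = 2 + 2·0.25 = 2.500.
True-score variance = ρ_S + ρ_F + 2·0.25, so 0.712 = (0.67 + ρ_F + 0.50) / 2.500.
ρ_F = 0.712·2.500 − 0.67 − 0.50 = 0.610.

0.610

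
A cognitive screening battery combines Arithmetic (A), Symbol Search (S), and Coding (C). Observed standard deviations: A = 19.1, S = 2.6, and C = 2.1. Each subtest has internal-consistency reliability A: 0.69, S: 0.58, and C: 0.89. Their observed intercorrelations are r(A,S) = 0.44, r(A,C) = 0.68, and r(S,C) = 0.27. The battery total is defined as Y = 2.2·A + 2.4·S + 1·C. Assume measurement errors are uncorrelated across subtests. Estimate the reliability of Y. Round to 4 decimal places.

Var(Y) = 2.2²·19.1² + 2.4²·2.6² + 2.1² + 2·[5.28·19.1·2.6·0.44 + 2.2·19.1·2.1·0.68 + 2.4·2.6·2.1·0.27] = 1809.03 + 357.826 = 2166.85.
Because errors are independent across components, Cov(Tᵢ,Tⱼ) = Cov(Xᵢ,Xⱼ); the off-diagonal part of the true-score variance is the same as above.
True-score variance = [2.2²·19.1²·0.69 + 2.4²·2.6²·0.58 + 2.1²·0.89] + 357.826 = 1244.83 + 357.826 = 1602.65.
Reliability = 1602.65 / 2166.85 = 0.7396.

0.7396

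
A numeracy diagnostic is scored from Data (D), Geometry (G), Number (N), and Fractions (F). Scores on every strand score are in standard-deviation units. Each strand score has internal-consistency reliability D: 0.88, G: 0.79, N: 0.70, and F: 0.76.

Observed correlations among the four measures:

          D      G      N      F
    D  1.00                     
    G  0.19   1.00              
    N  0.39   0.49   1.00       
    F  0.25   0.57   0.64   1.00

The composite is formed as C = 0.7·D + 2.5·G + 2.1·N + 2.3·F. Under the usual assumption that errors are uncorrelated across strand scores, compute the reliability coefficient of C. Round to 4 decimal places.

Var(C) = 0.7² + 2.5² + 2.1² + 2.3² + 2·[1.75·0.19 + 1.47·0.39 + 1.61·0.25 + 5.25·0.49 + 5.75·0.57 + 4.83·0.64] = 16.44 + 20.499 = 36.939.
With uncorrelated errors the cross-covariances are all true-score covariance, so they carry over unchanged; only the diagonal terms shrink to ρᵢσᵢ².
True-score variance = [0.7²·0.88 + 2.5²·0.79 + 2.1²·0.70 + 2.3²·0.76] + 20.499 = 12.4761 + 20.499 = 32.9751.
Reliability = 32.9751 / 36.939 = 0.8927.

0.8927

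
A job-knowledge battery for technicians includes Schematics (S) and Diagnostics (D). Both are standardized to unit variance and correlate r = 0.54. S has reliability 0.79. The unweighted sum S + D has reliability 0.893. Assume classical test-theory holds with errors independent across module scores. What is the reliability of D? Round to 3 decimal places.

0.880

Var(S+D) = 2 + 2·0.54 = 3.080.
True-score variance = ρ_S + ρ_D + 2·0.54, so 0.893 = (0.79 + ρ_D + 1.08) / 3.080.
ρ_D = 0.893·3.080 − 0.79 − 1.08 = 0.880.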